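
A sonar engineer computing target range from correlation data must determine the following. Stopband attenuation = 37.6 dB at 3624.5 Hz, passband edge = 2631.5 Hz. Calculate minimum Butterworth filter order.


Butterworth filter order formula:
n = log10(10^(A/10) - 1) / (2 * log10(f_stop/f_pass))
10^(37.6/10) - 1 = 5753.3994
f_stop/f_pass = 3624.5 / 2631.5 = 1.3774
n = 13.5206 -> ceil = 14

14


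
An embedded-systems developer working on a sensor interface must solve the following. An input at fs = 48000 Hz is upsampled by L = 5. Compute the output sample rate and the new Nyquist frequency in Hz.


Step 1 — output sample rate after interpolation by L:
fs_out = L * fs_in = 5 * 48000 = 240000 Hz

Step 2 — Nyquist frequency of the output stream:
f_Nyq = fs_out / 2 = 240000 / 2 = 120000.0 Hz

fs_out = 240000 Hz; f_Nyquist = 120000.0 Hz


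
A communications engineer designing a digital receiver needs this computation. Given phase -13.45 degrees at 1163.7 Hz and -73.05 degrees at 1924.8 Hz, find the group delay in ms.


Group delay from phase difference:
tau = -d(phi)/d(omega)
d(phi) = -59.6 deg = -1.040216 rad
d(omega) = 2*pi*(1924.8 - 1163.7) = 4782.1323 rad/s
tau = -(-1.040216) / 4782.1323
    = 0.2175 ms

0.2175 ms


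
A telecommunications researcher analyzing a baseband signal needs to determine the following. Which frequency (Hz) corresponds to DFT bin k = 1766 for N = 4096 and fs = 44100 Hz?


Frequency of DFT bin k:
f_k = k * fs / N
    = 1766 * 44100 / 4096
    = 77880600 / 4096
    = 19013.818 Hz

19013.818 Hz


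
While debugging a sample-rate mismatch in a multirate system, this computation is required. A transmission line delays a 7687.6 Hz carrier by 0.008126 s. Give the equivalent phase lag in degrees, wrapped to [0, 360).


Phase shift from frequency and time delay:
phi = 360 * f * t_delay
    = 360 * 7687.6 * 0.008126
    = 22489.0 degrees
    mod 360 = 169.0 degrees

169.0 degrees


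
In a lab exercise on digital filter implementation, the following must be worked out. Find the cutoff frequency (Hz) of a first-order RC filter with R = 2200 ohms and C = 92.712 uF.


Cutoff frequency of a first-order RC filter:
fc = 1 / (2 * pi * R * C)
C = 92.712 uF = 9.2712e-05 F
fc = 1 / (2 * pi * 2200 * 9.2712e-05)
   = 1 / 1.2815586876383
   = 0.7803 Hz

0.7803 Hz


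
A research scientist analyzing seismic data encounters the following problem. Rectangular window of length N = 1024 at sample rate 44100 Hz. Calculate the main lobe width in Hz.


Main lobe width for a rectangular window:
Width = 2 * fs / N
      = 2 * 44100 / 1024
      = 88200 / 1024
      = 86.133 Hz

86.133 Hz


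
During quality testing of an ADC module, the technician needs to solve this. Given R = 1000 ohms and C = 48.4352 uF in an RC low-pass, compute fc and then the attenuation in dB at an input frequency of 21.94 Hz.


Step 1 — cutoff frequency:
fc = 1 / (2*pi*R*C)
C = 48.4352 uF = 4.84352e-05 F
fc = 1 / (2*pi*1000*4.84352e-05)
   = 3.28594 Hz

Step 2 — magnitude at f = 21.94 Hz:
|H(f)| = 1 / sqrt(1 + (f/fc)^2)
f/fc = 21.94 / 3.28594 = 6.676933
|H| = 1 / sqrt(1 + 44.581434) = 0.1481174
|H|_dB = 20*log10(0.1481174) = -16.59 dB

fc = 3.28594 Hz; |H(21.94 Hz)| = -16.59 dB


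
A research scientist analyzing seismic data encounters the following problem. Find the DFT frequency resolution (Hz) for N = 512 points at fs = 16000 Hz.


DFT frequency resolution:
df = fs / N
   = 16000 / 512
   = 31.25 Hz

31.25 Hz


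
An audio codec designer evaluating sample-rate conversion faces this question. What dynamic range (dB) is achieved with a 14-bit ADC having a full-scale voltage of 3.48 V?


Dynamic range from full-scale to LSB:
V_min = V_max / 2^bits = 3.48 / 2^14
DR = 20 * log10(V_max / V_min)
   = 20 * log10(2^14)
   = 20 * 14 * log10(2)
   = 84.29 dB

84.29 dB


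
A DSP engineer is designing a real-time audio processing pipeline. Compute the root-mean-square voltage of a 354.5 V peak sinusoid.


RMS voltage for a sinusoidal waveform:
V_rms = V_peak / sqrt(2)
      = 354.5 / 1.414214
      = 250.669 V

250.669 V


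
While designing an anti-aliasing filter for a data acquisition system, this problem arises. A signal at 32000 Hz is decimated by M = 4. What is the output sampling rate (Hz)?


Decimation reduces the sample rate:
fs_out = fs_in / M
       = 32000 / 4
       = 8000.0 Hz

8000.0 Hz


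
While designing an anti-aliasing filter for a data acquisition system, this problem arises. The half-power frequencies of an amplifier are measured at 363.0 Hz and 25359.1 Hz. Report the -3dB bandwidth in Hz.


Bandwidth is the difference of -3dB frequencies:
BW = f_high - f_low
   = 25359.1 - 363.0
   = 24996.1 Hz

24996.1 Hz


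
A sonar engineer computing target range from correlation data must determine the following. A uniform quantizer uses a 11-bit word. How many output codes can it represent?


Number of quantization levels = 2^N
= 2^11
= 2048

2048


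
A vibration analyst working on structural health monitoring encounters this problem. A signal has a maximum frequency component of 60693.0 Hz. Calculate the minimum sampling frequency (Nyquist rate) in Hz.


The Nyquist rate is twice the maximum frequency component.
fs_min = 2 * fmax
      = 2 * 60693.0
      = 121386.0 Hz

121386.0


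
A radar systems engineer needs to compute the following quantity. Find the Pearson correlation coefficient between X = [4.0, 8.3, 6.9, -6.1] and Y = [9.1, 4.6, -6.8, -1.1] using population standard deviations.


Pearson correlation coefficient (population):
r = cov(X,Y) / (std(X) * std(Y))
Mean X = 3.275, Mean Y = 1.45
Cov(X,Y) = 3.84375
Std(X) = 5.630442, Std(Y) = 5.979339
r = 0.1142

0.1142


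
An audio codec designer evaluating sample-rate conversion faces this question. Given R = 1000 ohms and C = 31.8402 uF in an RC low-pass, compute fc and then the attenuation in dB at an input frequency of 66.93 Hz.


Step 1 — cutoff frequency:
fc = 1 / (2*pi*R*C)
C = 31.8402 uF = 3.18402e-05 F
fc = 1 / (2*pi*1000*3.18402e-05)
   = 4.99855 Hz

Step 2 — magnitude at f = 66.93 Hz:
|H(f)| = 1 / sqrt(1 + (f/fc)^2)
f/fc = 66.93 / 4.99855 = 13.389883
|H| = 1 / sqrt(1 + 179.288967) = 0.0744758
|H|_dB = 20*log10(0.0744758) = -22.56 dB

fc = 4.99855 Hz; |H(66.93 Hz)| = -22.56 dB


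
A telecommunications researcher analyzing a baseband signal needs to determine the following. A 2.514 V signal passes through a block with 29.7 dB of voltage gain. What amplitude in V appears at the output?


Output voltage from dB gain:
V_out = V_in * 10^(gain_dB / 20)
      = 2.514 * 10^(29.7 / 20)
      = 2.514 * 30.549211
      = 76.8007 V

76.8007 V


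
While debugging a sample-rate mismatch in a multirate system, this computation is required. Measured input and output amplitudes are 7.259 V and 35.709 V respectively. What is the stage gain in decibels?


Voltage gain in dB:
G = 20 * log10(Vout / Vin)
  = 20 * log10(35.709 / 7.259)
  = 20 * log10(4.919273)
  = 20 * 0.691901
  = 13.84 dB

13.84 dB


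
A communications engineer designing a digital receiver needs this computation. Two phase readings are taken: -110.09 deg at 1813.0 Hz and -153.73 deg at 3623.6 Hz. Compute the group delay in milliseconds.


Group delay from phase difference:
tau = -d(phi)/d(omega)
d(phi) = -43.64 deg = -0.761662 rad
d(omega) = 2*pi*(3623.6 - 1813.0) = 11376.3353 rad/s
tau = -(-0.761662) / 11376.3353
    = 0.067 ms

0.067 ms


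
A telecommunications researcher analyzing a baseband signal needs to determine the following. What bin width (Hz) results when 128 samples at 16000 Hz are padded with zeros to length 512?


Frequency resolution after zero-padding:
N_padded = 128 * 4 = 512
df = fs / N_padded
   = 16000 / 512
   = 31.25 Hz

31.25 Hz


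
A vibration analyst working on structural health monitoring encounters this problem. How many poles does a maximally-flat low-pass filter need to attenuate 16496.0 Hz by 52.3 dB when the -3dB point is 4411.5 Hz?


Butterworth filter order formula:
n = log10(10^(A/10) - 1) / (2 * log10(f_stop/f_pass))
10^(52.3/10) - 1 = 169823.3652
f_stop/f_pass = 16496.0 / 4411.5 = 3.7393
n = 4.5654 -> ceil = 5

5


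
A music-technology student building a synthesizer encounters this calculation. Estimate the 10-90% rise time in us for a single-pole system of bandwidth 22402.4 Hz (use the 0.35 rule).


Rise time from bandwidth relationship:
tr = 0.35 / BW
   = 0.35 / 22402.4
   = 1.562332607e-05 s
   = 15.6233 us

15.6233 us


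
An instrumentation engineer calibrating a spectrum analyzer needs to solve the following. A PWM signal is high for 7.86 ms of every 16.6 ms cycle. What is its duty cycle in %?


Duty cycle as a percentage:
DC = (t_on / T) * 100
   = (7.86 / 16.6) * 100
   = 0.473494 * 100
   = 47.35 %

47.35 %


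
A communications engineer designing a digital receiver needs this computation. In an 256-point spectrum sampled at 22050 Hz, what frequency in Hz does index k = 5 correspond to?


Frequency of DFT bin k:
f_k = k * fs / N
    = 5 * 22050 / 256
    = 110250 / 256
    = 430.664 Hz

430.664 Hz


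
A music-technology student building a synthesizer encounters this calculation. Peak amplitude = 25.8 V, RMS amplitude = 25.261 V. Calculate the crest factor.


Crest factor is the ratio of peak to RMS:
CF = V_peak / V_rms
   = 25.8 / 25.261
   = 1.0213

1.0213


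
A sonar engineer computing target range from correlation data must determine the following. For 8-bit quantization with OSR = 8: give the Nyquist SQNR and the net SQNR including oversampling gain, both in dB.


Step 1 — baseline SQNR at Nyquist:
SQNR_base = 6.02*N + 1.76
          = 6.02*8 + 1.76
          = 49.92 dB

Step 2 — oversampling processing gain:
G = 10*log10(OSR) = 10*log10(8) = 9.03 dB

Step 3 — total:
SQNR_total = 49.92 + 9.03 = 58.95 dB

Base SQNR = 49.92 dB; oversampled SQNR = 58.95 dB


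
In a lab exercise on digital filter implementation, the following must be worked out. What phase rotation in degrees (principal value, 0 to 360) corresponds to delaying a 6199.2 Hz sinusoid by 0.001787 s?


Phase shift from frequency and time delay:
phi = 360 * f * t_delay
    = 360 * 6199.2 * 0.001787
    = 3988.07 degrees
    mod 360 = 28.07 degrees

28.07 degrees


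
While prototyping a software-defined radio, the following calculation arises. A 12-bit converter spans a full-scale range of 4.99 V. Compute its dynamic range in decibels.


Dynamic range from full-scale to LSB:
V_min = V_max / 2^bits = 4.99 / 2^12
DR = 20 * log10(V_max / V_min)
   = 20 * log10(2^12)
   = 20 * 12 * log10(2)
   = 72.25 dB

72.25 dB


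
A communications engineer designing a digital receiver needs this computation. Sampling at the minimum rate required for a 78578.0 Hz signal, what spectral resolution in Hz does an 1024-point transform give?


Step 1 — Nyquist sampling rate:
fs = 2 * fmax = 2 * 78578.0 = 157156.0 Hz

Step 2 — DFT bin spacing:
df = fs / N = 157156.0 / 1024 = 153.4727 Hz

153.4727 Hz


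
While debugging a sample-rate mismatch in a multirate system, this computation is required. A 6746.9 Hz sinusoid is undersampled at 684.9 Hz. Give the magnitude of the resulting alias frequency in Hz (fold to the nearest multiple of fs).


Compute the nearest integer multiple of fs to the signal:
n = round(6746.9 / 684.9) = 10
f_alias = |6746.9 - 10 * 684.9|
        = |6746.9 - 6849.0|
        = 102.1 Hz

102.1


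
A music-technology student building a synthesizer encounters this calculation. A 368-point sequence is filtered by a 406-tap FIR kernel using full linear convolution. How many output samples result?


Linear convolution output length:
L = N + M - 1
  = 368 + 406 - 1
  = 773 samples

773


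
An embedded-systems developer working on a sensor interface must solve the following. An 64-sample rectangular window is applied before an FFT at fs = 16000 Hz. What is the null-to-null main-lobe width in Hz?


Main lobe width for a rectangular window:
Width = 2 * fs / N
      = 2 * 16000 / 64
      = 32000 / 64
      = 500.0 Hz

500.0 Hz


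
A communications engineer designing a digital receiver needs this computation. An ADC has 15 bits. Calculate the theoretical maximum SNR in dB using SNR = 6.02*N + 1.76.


Theoretical SNR for a full-scale sinusoid:
SNR = 6.02 * N + 1.76
    = 6.02 * 15 + 1.76
    = 90.3 + 1.76
    = 92.06 dB

92.06 dB


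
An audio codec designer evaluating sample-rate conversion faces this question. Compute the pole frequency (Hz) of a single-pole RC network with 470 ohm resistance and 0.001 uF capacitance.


Cutoff frequency of a first-order RC filter:
fc = 1 / (2 * pi * R * C)
C = 0.001 uF = 1e-09 F
fc = 1 / (2 * pi * 470 * 1e-09)
   = 1 / 2.9530970943744e-06
   = 338627.538493 Hz

338627.538493 Hz


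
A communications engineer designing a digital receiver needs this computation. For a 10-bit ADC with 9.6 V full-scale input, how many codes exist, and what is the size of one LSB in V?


Step 1 — number of quantization levels:
L = 2^N = 2^10 = 1024

Step 2 — LSB step size:
delta = Vfs / L
      = 9.6 / 1024
      = 0.009375 V

Levels = 1024; step size = 0.009375 V


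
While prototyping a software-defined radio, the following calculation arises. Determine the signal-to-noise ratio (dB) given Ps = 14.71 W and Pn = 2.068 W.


SNR in decibels:
SNR = 10 * log10(Ps / Pn)
    = 10 * log10(14.71 / 2.068)
    = 10 * log10(7.1132)
    = 10 * 0.8521
    = 8.52 dB

8.52 dB


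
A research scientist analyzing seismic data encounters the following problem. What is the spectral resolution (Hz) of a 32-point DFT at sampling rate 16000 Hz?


DFT frequency resolution:
df = fs / N
   = 16000 / 32
   = 500.0 Hz

500.0 Hz


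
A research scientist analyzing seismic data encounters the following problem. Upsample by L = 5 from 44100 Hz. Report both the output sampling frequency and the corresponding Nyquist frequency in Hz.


Step 1 — output sample rate after interpolation by L:
fs_out = L * fs_in = 5 * 44100 = 220500 Hz

Step 2 — Nyquist frequency of the output stream:
f_Nyq = fs_out / 2 = 220500 / 2 = 110250.0 Hz

fs_out = 220500 Hz; f_Nyquist = 110250.0 Hz


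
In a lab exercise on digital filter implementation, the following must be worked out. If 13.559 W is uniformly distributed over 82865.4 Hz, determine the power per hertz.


Power spectral density:
PSD = P / BW
    = 13.559 / 82865.4
    = 0.00016363 W/Hz

0.00016363 W/Hz


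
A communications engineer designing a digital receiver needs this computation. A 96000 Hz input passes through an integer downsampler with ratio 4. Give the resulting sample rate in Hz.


Decimation reduces the sample rate:
fs_out = fs_in / M
       = 96000 / 4
       = 24000.0 Hz

24000.0 Hz


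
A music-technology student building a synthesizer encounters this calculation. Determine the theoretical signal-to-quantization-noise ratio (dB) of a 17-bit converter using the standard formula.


Theoretical SNR for a full-scale sinusoid:
SNR = 6.02 * N + 1.76
    = 6.02 * 17 + 1.76
    = 102.34 + 1.76
    = 104.1 dB

104.1 dB


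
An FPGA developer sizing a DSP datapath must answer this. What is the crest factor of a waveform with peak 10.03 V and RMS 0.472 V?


Crest factor is the ratio of peak to RMS:
CF = V_peak / V_rms
   = 10.03 / 0.472
   = 21.25

21.25


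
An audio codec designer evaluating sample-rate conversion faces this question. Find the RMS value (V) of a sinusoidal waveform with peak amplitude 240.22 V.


RMS voltage for a sinusoidal waveform:
V_rms = V_peak / sqrt(2)
      = 240.22 / 1.414214
      = 169.861 V

169.861 V


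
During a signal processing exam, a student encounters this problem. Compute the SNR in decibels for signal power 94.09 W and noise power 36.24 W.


SNR in decibels:
SNR = 10 * log10(Ps / Pn)
    = 10 * log10(94.09 / 36.24)
    = 10 * log10(2.5963)
    = 10 * 0.4144
    = 4.14 dB

4.14 dB


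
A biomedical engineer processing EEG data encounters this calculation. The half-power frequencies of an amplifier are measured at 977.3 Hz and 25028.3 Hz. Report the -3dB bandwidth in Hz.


Bandwidth is the difference of -3dB frequencies:
BW = f_high - f_low
   = 25028.3 - 977.3
   = 24051.0 Hz

24051.0 Hz


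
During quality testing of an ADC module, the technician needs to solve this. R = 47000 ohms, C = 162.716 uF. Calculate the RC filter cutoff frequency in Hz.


Cutoff frequency of a first-order RC filter:
fc = 1 / (2 * pi * R * C)
C = 162.716 uF = 0.000162716 F
fc = 1 / (2 * pi * 47000 * 0.000162716)
   = 1 / 48.051614680823
   = 0.020811 Hz

0.020811 Hz


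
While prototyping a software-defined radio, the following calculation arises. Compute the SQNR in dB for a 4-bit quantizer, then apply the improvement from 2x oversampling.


Step 1 — baseline SQNR at Nyquist:
SQNR_base = 6.02*N + 1.76
          = 6.02*4 + 1.76
          = 25.84 dB

Step 2 — oversampling processing gain:
G = 10*log10(OSR) = 10*log10(2) = 3.01 dB

Step 3 — total:
SQNR_total = 25.84 + 3.01 = 28.85 dB

Base SQNR = 25.84 dB; oversampled SQNR = 28.85 dB


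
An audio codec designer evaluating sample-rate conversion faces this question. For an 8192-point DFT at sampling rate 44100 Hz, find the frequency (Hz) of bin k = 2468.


Frequency of DFT bin k:
f_k = k * fs / N
    = 2468 * 44100 / 8192
    = 108838800 / 8192
    = 13285.986 Hz

13285.986 Hz


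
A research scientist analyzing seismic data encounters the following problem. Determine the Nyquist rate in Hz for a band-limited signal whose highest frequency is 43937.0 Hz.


The Nyquist rate is twice the maximum frequency component.
fs_min = 2 * fmax
      = 2 * 43937.0
      = 87874.0 Hz

87874.0


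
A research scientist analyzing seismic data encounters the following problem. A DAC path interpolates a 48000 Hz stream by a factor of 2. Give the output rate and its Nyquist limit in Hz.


Step 1 — output sample rate after interpolation by L:
fs_out = L * fs_in = 2 * 48000 = 96000 Hz

Step 2 — Nyquist frequency of the output stream:
f_Nyq = fs_out / 2 = 96000 / 2 = 48000.0 Hz

fs_out = 96000 Hz; f_Nyquist = 48000.0 Hz


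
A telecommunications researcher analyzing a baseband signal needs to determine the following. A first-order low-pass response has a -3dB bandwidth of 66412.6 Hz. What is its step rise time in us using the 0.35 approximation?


Rise time from bandwidth relationship:
tr = 0.35 / BW
   = 0.35 / 66412.6
   = 5.270084291e-06 s
   = 5.2701 us

5.2701 us


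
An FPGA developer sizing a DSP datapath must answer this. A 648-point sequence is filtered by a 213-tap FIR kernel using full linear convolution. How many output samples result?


Linear convolution output length:
L = N + M - 1
  = 648 + 213 - 1
  = 860 samples

860


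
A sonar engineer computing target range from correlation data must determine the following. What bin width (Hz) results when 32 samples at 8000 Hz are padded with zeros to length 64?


Frequency resolution after zero-padding:
N_padded = 32 * 2 = 64
df = fs / N_padded
   = 8000 / 64
   = 125.0 Hz

125.0 Hz


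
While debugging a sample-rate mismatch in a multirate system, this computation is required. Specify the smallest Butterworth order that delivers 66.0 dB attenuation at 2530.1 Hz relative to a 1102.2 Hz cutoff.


Butterworth filter order formula:
n = log10(10^(A/10) - 1) / (2 * log10(f_stop/f_pass))
10^(66.0/10) - 1 = 3981070.7055
f_stop/f_pass = 2530.1 / 1102.2 = 2.2955
n = 9.1444 -> ceil = 10

10


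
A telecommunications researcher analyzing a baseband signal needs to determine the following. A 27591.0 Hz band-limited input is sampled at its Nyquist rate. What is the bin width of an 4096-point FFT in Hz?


Step 1 — Nyquist sampling rate:
fs = 2 * fmax = 2 * 27591.0 = 55182.0 Hz

Step 2 — DFT bin spacing:
df = fs / N = 55182.0 / 4096 = 13.4722 Hz

13.4722 Hz


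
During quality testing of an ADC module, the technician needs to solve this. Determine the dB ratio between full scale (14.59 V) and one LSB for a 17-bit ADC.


Dynamic range from full-scale to LSB:
V_min = V_max / 2^bits = 14.59 / 2^17
DR = 20 * log10(V_max / V_min)
   = 20 * log10(2^17)
   = 20 * 17 * log10(2)
   = 102.35 dB

102.35 dB


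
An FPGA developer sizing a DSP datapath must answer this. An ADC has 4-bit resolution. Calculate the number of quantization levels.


Number of quantization levels = 2^N
= 2^4
= 16

16


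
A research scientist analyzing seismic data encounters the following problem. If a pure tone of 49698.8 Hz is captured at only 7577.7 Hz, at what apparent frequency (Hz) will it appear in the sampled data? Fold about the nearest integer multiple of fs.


Compute the nearest integer multiple of fs to the signal:
n = round(49698.8 / 7577.7) = 7
f_alias = |49698.8 - 7 * 7577.7|
        = |49698.8 - 53043.9|
        = 3345.1 Hz

3345.1


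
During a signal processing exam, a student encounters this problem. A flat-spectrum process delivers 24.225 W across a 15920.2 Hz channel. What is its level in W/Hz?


Power spectral density:
PSD = P / BW
    = 24.225 / 15920.2
    = 0.00152165 W/Hz

0.00152165 W/Hz


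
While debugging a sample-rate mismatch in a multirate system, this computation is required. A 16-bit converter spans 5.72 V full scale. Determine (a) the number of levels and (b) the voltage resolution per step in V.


Step 1 — number of quantization levels:
L = 2^N = 2^16 = 65536

Step 2 — LSB step size:
delta = Vfs / L
      = 5.72 / 65536
      = 8.728e-05 V

Levels = 65536; step size = 8.728e-05 V


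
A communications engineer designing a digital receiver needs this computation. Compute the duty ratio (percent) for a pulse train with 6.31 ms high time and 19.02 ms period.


Duty cycle as a percentage:
DC = (t_on / T) * 100
   = (6.31 / 19.02) * 100
   = 0.331756 * 100
   = 33.18 %

33.18 %


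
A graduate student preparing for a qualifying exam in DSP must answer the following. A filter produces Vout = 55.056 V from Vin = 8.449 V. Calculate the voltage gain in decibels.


Voltage gain in dB:
G = 20 * log10(Vout / Vin)
  = 20 * log10(55.056 / 8.449)
  = 20 * log10(6.516274)
  = 20 * 0.813999
  = 16.28 dB

16.28 dB


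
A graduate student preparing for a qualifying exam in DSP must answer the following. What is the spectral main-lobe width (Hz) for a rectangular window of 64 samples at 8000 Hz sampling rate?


Main lobe width for a rectangular window:
Width = 2 * fs / N
      = 2 * 8000 / 64
      = 16000 / 64
      = 250.0 Hz

250.0 Hz


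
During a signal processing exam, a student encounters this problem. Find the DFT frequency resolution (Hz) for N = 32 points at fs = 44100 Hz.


DFT frequency resolution:
df = fs / N
   = 44100 / 32
   = 1378.125 Hz

1378.125 Hz


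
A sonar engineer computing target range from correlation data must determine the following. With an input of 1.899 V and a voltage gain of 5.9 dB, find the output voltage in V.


Output voltage from dB gain:
V_out = V_in * 10^(gain_dB / 20)
      = 1.899 * 10^(5.9 / 20)
      = 1.899 * 1.972423
      = 3.7456 V

3.7456 V


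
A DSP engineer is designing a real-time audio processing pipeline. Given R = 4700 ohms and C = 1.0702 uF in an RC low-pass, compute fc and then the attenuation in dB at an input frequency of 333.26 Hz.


Step 1 — cutoff frequency:
fc = 1 / (2*pi*R*C)
C = 1.0702 uF = 1.0702e-06 F
fc = 1 / (2*pi*4700*1.0702e-06)
   = 31.6415 Hz

Step 2 — magnitude at f = 333.26 Hz:
|H(f)| = 1 / sqrt(1 + (f/fc)^2)
f/fc = 333.26 / 31.6415 = 10.53237
|H| = 1 / sqrt(1 + 110.930818) = 0.0945203
|H|_dB = 20*log10(0.0945203) = -20.49 dB

fc = 31.6415 Hz; |H(333.26 Hz)| = -20.49 dB


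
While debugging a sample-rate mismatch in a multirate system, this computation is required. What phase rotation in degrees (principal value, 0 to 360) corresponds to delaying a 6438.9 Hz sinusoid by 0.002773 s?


Phase shift from frequency and time delay:
phi = 360 * f * t_delay
    = 360 * 6438.9 * 0.002773
    = 6427.83 degrees
    mod 360 = 307.83 degrees

307.83 degrees


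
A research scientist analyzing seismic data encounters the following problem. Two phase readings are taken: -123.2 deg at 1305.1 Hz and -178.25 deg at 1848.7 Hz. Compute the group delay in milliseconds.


Group delay from phase difference:
tau = -d(phi)/d(omega)
d(phi) = -55.05 deg = -0.960804 rad
d(omega) = 2*pi*(1848.7 - 1305.1) = 3415.5395 rad/s
tau = -(-0.960804) / 3415.5395
    = 0.2813 ms

0.2813 ms


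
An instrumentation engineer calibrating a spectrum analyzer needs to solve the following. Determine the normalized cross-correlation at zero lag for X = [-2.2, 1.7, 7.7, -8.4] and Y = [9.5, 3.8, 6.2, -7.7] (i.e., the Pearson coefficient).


Pearson correlation coefficient (population):
r = cov(X,Y) / (std(X) * std(Y))
Mean X = -0.3, Mean Y = 2.95
Cov(X,Y) = 25.38
Std(X) = 5.857047, Std(Y) = 6.473214
r = 0.6694

0.6694


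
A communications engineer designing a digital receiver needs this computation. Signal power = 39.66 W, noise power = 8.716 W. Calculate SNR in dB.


SNR in decibels:
SNR = 10 * log10(Ps / Pn)
    = 10 * log10(39.66 / 8.716)
    = 10 * log10(4.5503)
    = 10 * 0.658
    = 6.58 dB

6.58 dB


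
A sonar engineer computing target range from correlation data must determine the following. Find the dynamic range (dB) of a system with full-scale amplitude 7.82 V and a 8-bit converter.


Dynamic range from full-scale to LSB:
V_min = V_max / 2^bits = 7.82 / 2^8
DR = 20 * log10(V_max / V_min)
   = 20 * log10(2^8)
   = 20 * 8 * log10(2)
   = 48.16 dB

48.16 dB


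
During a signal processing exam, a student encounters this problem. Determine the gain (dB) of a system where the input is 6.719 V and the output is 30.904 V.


Voltage gain in dB:
G = 20 * log10(Vout / Vin)
  = 20 * log10(30.904 / 6.719)
  = 20 * log10(4.599494)
  = 20 * 0.66271
  = 13.25 dB

13.25 dB


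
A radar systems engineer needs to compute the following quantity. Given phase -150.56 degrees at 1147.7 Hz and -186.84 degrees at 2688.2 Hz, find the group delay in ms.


Group delay from phase difference:
tau = -d(phi)/d(omega)
d(phi) = -36.28 deg = -0.633205 rad
d(omega) = 2*pi*(2688.2 - 1147.7) = 9679.247 rad/s
tau = -(-0.633205) / 9679.247
    = 0.0654 ms

0.0654 ms


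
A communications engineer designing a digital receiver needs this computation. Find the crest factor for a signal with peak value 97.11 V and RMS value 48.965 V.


Crest factor is the ratio of peak to RMS:
CF = V_peak / V_rms
   = 97.11 / 48.965
   = 1.9833

1.9833


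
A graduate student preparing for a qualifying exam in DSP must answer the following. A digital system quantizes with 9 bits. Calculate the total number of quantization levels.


Number of quantization levels = 2^N
= 2^9
= 512

512


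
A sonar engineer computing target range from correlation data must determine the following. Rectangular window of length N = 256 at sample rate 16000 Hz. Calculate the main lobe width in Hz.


Main lobe width for a rectangular window:
Width = 2 * fs / N
      = 2 * 16000 / 256
      = 32000 / 256
      = 125.0 Hz

125.0 Hz


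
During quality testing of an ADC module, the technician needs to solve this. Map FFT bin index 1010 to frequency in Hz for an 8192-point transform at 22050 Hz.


Frequency of DFT bin k:
f_k = k * fs / N
    = 1010 * 22050 / 8192
    = 22270500 / 8192
    = 2718.567 Hz

2718.567 Hz


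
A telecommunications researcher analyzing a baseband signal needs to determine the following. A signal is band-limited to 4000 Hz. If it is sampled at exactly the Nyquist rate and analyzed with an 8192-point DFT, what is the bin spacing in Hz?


Step 1 — Nyquist sampling rate:
fs = 2 * fmax = 2 * 4000 = 8000 Hz

Step 2 — DFT bin spacing:
df = fs / N = 8000 / 8192 = 0.9766 Hz

0.9766 Hz


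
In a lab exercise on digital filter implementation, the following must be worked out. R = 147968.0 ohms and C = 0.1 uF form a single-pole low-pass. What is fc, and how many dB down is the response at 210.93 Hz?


Step 1 — cutoff frequency:
fc = 1 / (2*pi*R*C)
C = 0.1 uF = 1e-07 F
fc = 1 / (2*pi*147968.0*1e-07)
   = 10.756 Hz

Step 2 — magnitude at f = 210.93 Hz:
|H(f)| = 1 / sqrt(1 + (f/fc)^2)
f/fc = 210.93 / 10.756 = 19.61045
|H| = 1 / sqrt(1 + 384.569749) = 0.0509271
|H|_dB = 20*log10(0.0509271) = -25.86 dB

fc = 10.756 Hz; |H(210.93 Hz)| = -25.86 dB


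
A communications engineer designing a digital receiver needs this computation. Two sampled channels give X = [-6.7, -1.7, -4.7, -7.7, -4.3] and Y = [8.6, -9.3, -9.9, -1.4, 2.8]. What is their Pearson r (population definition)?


Pearson correlation coefficient (population):
r = cov(X,Y) / (std(X) * std(Y))
Mean X = -5.02, Mean Y = -1.84
Cov(X,Y) = -8.5448
Std(X) = 2.080769, Std(Y) = 7.08988
r = -0.5792

-0.5792


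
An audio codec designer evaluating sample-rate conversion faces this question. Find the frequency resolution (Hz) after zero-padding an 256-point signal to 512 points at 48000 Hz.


Frequency resolution after zero-padding:
N_padded = 256 * 2 = 512
df = fs / N_padded
   = 48000 / 512
   = 93.75 Hz

93.75 Hz


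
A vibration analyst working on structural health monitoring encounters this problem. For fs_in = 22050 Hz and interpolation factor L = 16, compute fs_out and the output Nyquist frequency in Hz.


Step 1 — output sample rate after interpolation by L:
fs_out = L * fs_in = 16 * 22050 = 352800 Hz

Step 2 — Nyquist frequency of the output stream:
f_Nyq = fs_out / 2 = 352800 / 2 = 176400.0 Hz

fs_out = 352800 Hz; f_Nyquist = 176400.0 Hz


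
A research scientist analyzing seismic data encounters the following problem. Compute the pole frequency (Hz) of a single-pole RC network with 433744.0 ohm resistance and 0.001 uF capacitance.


Cutoff frequency of a first-order RC filter:
fc = 1 / (2 * pi * R * C)
C = 0.001 uF = 1e-09 F
fc = 1 / (2 * pi * 433744.0 * 1e-09)
   = 1 / 0.0027252939278773
   = 366.932898 Hz

366.932898 Hz


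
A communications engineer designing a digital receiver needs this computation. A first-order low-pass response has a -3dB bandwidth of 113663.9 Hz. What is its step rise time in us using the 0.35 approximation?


Rise time from bandwidth relationship:
tr = 0.35 / BW
   = 0.35 / 113663.9
   = 3.079253835e-06 s
   = 3.0793 us

3.0793 us


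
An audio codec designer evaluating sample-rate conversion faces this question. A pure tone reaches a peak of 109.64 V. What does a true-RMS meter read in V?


RMS voltage for a sinusoidal waveform:
V_rms = V_peak / sqrt(2)
      = 109.64 / 1.414214
      = 77.527 V

77.527 V


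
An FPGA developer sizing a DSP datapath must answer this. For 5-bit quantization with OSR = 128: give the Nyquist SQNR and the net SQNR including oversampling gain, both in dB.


Step 1 — baseline SQNR at Nyquist:
SQNR_base = 6.02*N + 1.76
          = 6.02*5 + 1.76
          = 31.86 dB

Step 2 — oversampling processing gain:
G = 10*log10(OSR) = 10*log10(128) = 21.07 dB

Step 3 — total:
SQNR_total = 31.86 + 21.07 = 52.93 dB

Base SQNR = 31.86 dB; oversampled SQNR = 52.93 dB


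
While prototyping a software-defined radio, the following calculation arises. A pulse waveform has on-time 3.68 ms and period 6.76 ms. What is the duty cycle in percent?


Duty cycle as a percentage:
DC = (t_on / T) * 100
   = (3.68 / 6.76) * 100
   = 0.544379 * 100
   = 54.44 %

54.44 %


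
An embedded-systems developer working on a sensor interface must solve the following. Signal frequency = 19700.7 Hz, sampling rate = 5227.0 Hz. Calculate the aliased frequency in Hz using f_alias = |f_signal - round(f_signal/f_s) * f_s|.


Compute the nearest integer multiple of fs to the signal:
n = round(19700.7 / 5227.0) = 4
f_alias = |19700.7 - 4 * 5227.0|
        = |19700.7 - 20908.0|
        = 1207.3 Hz

1207.3


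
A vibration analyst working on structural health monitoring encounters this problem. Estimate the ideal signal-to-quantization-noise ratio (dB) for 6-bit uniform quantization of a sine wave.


Theoretical SNR for a full-scale sinusoid:
SNR = 6.02 * N + 1.76
    = 6.02 * 6 + 1.76
    = 36.12 + 1.76
    = 37.88 dB

37.88 dB


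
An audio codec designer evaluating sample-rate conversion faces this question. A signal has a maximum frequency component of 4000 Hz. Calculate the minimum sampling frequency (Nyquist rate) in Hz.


The Nyquist rate is twice the maximum frequency component.
fs_min = 2 * fmax
      = 2 * 4000
      = 8000 Hz

8000


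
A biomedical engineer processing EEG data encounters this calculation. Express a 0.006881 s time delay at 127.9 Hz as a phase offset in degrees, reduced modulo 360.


Phase shift from frequency and time delay:
phi = 360 * f * t_delay
    = 360 * 127.9 * 0.006881
    = 316.83 degrees
    mod 360 = 316.83 degrees

316.83 degrees


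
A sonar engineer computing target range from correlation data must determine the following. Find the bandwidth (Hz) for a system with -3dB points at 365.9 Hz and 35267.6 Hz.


Bandwidth is the difference of -3dB frequencies:
BW = f_high - f_low
   = 35267.6 - 365.9
   = 34901.7 Hz

34901.7 Hz


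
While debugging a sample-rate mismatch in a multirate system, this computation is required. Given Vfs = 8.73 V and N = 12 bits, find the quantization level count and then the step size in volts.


Step 1 — number of quantization levels:
L = 2^N = 2^12 = 4096

Step 2 — LSB step size:
delta = Vfs / L
      = 8.73 / 4096
      = 0.00213135 V

Levels = 4096; step size = 0.00213135 V


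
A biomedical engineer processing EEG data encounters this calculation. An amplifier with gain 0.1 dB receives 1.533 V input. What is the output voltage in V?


Output voltage from dB gain:
V_out = V_in * 10^(gain_dB / 20)
      = 1.533 * 10^(0.1 / 20)
      = 1.533 * 1.011579
      = 1.5508 V

1.5508 V


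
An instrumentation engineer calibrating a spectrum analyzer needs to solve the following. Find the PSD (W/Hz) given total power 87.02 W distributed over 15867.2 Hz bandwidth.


Power spectral density:
PSD = P / BW
    = 87.02 / 15867.2
    = 0.00548427 W/Hz

0.00548427 W/Hz


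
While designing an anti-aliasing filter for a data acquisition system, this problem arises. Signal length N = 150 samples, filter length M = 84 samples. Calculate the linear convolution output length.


Linear convolution output length:
L = N + M - 1
  = 150 + 84 - 1
  = 233 samples

233


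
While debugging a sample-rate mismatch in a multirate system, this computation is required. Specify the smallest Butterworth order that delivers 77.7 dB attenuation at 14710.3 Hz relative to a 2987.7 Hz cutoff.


Butterworth filter order formula:
n = log10(10^(A/10) - 1) / (2 * log10(f_stop/f_pass))
10^(77.7/10) - 1 = 58884364.5356
f_stop/f_pass = 14710.3 / 2987.7 = 4.9236
n = 5.6119 -> ceil = 6

6


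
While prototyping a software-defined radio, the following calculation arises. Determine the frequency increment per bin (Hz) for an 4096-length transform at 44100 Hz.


DFT frequency resolution:
df = fs / N
   = 44100 / 4096
   = 10.7666 Hz

10.7666 Hz


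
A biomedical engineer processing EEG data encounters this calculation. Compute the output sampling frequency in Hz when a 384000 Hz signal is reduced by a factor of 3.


Decimation reduces the sample rate:
fs_out = fs_in / M
       = 384000 / 3
       = 128000.0 Hz

128000.0 Hz


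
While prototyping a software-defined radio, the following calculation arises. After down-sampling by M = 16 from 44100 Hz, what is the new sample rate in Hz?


Decimation reduces the sample rate:
fs_out = fs_in / M
       = 44100 / 16
       = 2756.25 Hz

2756.25 Hz


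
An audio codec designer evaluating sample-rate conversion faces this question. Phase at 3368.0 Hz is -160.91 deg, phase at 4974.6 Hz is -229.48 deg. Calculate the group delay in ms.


Group delay from phase difference:
tau = -d(phi)/d(omega)
d(phi) = -68.57 deg = -1.196772 rad
d(omega) = 2*pi*(4974.6 - 3368.0) = 10094.5655 rad/s
tau = -(-1.196772) / 10094.5655
    = 0.1186 ms

0.1186 ms


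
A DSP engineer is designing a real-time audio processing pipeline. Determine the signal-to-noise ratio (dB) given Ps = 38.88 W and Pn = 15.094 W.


SNR in decibels:
SNR = 10 * log10(Ps / Pn)
    = 10 * log10(38.88 / 15.094)
    = 10 * log10(2.5759)
    = 10 * 0.4109
    = 4.11 dB

4.11 dB


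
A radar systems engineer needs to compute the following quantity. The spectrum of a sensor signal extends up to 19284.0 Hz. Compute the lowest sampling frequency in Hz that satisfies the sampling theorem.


The Nyquist rate is twice the maximum frequency component.
fs_min = 2 * fmax
      = 2 * 19284.0
      = 38568.0 Hz

38568.0


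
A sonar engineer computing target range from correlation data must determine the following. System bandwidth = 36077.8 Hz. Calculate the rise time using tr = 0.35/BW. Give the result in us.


Rise time from bandwidth relationship:
tr = 0.35 / BW
   = 0.35 / 36077.8
   = 9.701256729e-06 s
   = 9.7013 us

9.7013 us


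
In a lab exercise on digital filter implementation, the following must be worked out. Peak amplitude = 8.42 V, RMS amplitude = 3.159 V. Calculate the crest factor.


Crest factor is the ratio of peak to RMS:
CF = V_peak / V_rms
   = 8.42 / 3.159
   = 2.6654

2.6654


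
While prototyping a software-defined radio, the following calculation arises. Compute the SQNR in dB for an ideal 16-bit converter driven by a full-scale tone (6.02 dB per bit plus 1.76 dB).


Theoretical SNR for a full-scale sinusoid:
SNR = 6.02 * N + 1.76
    = 6.02 * 16 + 1.76
    = 96.32 + 1.76
    = 98.08 dB

98.08 dB


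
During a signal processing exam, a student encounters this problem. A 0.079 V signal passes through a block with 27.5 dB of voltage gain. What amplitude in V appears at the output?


Output voltage from dB gain:
V_out = V_in * 10^(gain_dB / 20)
      = 0.079 * 10^(27.5 / 20)
      = 0.079 * 23.713737
      = 1.8734 V

1.8734 V


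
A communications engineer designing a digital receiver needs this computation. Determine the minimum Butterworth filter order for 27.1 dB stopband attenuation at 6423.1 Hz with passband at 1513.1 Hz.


Butterworth filter order formula:
n = log10(10^(A/10) - 1) / (2 * log10(f_stop/f_pass))
10^(27.1/10) - 1 = 511.8614
f_stop/f_pass = 6423.1 / 1513.1 = 4.245
n = 2.1574 -> ceil = 3

3


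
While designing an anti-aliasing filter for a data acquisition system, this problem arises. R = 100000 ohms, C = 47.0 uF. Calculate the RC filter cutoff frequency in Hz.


Cutoff frequency of a first-order RC filter:
fc = 1 / (2 * pi * R * C)
C = 47.0 uF = 4.7e-05 F
fc = 1 / (2 * pi * 100000 * 4.7e-05)
   = 1 / 29.530970943744
   = 0.033863 Hz

0.033863 Hz


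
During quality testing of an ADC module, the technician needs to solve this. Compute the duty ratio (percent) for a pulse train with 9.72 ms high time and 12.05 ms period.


Duty cycle as a percentage:
DC = (t_on / T) * 100
   = (9.72 / 12.05) * 100
   = 0.806639 * 100
   = 80.66 %

80.66 %


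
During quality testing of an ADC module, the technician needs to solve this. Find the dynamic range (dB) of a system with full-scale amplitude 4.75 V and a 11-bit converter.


Dynamic range from full-scale to LSB:
V_min = V_max / 2^bits = 4.75 / 2^11
DR = 20 * log10(V_max / V_min)
   = 20 * log10(2^11)
   = 20 * 11 * log10(2)
   = 66.23 dB

66.23 dB


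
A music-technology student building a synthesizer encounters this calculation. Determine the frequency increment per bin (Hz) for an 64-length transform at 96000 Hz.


DFT frequency resolution:
df = fs / N
   = 96000 / 64
   = 1500.0 Hz

1500.0 Hz


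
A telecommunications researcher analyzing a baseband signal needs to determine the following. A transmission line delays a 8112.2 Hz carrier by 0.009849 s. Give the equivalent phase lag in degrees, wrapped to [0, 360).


Phase shift from frequency and time delay:
phi = 360 * f * t_delay
    = 360 * 8112.2 * 0.009849
    = 28762.94 degrees
    mod 360 = 322.94 degrees

322.94 degrees
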